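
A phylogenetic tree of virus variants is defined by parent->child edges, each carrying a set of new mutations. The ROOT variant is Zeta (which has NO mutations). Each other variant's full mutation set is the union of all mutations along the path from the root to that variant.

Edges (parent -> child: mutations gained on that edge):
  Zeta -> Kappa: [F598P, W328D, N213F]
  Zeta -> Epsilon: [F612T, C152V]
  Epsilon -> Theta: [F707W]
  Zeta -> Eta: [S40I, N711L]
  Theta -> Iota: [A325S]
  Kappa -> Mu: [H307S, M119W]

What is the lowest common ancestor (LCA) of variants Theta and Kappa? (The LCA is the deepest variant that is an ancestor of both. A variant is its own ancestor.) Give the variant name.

Answer: Zeta

Derivation:
Path from root to Theta: Zeta -> Epsilon -> Theta
  ancestors of Theta: {Zeta, Epsilon, Theta}
Path from root to Kappa: Zeta -> Kappa
  ancestors of Kappa: {Zeta, Kappa}
Common ancestors: {Zeta}
Walk up from Kappa: Kappa (not in ancestors of Theta), Zeta (in ancestors of Theta)
Deepest common ancestor (LCA) = Zeta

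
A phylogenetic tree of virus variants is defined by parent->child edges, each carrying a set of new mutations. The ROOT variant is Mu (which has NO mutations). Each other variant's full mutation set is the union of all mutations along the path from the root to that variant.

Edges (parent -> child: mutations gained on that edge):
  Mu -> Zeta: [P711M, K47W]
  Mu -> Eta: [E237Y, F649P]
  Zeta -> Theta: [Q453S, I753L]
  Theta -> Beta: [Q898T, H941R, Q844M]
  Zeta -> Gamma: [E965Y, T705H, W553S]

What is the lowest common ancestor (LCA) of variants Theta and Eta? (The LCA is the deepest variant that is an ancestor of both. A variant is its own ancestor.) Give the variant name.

Answer: Mu

Derivation:
Path from root to Theta: Mu -> Zeta -> Theta
  ancestors of Theta: {Mu, Zeta, Theta}
Path from root to Eta: Mu -> Eta
  ancestors of Eta: {Mu, Eta}
Common ancestors: {Mu}
Walk up from Eta: Eta (not in ancestors of Theta), Mu (in ancestors of Theta)
Deepest common ancestor (LCA) = Mu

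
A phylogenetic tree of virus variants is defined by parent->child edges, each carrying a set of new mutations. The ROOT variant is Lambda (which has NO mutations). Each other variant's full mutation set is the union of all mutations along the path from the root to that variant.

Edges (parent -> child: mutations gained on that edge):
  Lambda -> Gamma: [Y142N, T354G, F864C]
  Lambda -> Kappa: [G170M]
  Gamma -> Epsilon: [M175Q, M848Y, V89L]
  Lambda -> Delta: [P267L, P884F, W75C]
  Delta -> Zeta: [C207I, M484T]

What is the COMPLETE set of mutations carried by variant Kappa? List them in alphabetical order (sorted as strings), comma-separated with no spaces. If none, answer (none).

Answer: G170M

Derivation:
At Lambda: gained [] -> total []
At Kappa: gained ['G170M'] -> total ['G170M']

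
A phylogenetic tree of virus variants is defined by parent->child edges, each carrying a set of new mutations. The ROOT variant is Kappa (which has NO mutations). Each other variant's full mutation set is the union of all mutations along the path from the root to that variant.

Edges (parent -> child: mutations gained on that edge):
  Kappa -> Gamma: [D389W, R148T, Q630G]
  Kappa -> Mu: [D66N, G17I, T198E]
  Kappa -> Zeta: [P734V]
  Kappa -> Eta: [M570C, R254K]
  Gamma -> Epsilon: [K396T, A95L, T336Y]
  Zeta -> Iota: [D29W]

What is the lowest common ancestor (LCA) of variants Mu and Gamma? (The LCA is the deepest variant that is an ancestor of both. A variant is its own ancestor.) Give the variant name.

Path from root to Mu: Kappa -> Mu
  ancestors of Mu: {Kappa, Mu}
Path from root to Gamma: Kappa -> Gamma
  ancestors of Gamma: {Kappa, Gamma}
Common ancestors: {Kappa}
Walk up from Gamma: Gamma (not in ancestors of Mu), Kappa (in ancestors of Mu)
Deepest common ancestor (LCA) = Kappa

Answer: Kappa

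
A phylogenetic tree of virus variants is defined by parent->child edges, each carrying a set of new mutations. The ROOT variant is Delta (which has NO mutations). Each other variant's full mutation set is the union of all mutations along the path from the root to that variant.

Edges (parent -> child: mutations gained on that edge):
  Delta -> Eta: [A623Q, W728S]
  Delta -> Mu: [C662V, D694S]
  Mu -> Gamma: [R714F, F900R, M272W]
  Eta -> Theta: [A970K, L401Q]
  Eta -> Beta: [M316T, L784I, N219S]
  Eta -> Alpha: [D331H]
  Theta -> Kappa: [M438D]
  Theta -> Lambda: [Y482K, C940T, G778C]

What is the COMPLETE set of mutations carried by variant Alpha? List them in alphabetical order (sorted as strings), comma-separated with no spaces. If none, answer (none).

At Delta: gained [] -> total []
At Eta: gained ['A623Q', 'W728S'] -> total ['A623Q', 'W728S']
At Alpha: gained ['D331H'] -> total ['A623Q', 'D331H', 'W728S']

Answer: A623Q,D331H,W728S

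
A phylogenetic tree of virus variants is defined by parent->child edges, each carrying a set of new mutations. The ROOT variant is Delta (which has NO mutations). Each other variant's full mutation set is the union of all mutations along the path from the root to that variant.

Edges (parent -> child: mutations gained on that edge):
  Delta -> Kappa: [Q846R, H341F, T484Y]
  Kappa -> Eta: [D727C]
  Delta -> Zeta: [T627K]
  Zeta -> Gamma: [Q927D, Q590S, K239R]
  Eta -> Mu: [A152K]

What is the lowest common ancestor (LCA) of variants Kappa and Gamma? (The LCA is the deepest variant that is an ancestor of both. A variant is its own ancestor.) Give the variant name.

Answer: Delta

Derivation:
Path from root to Kappa: Delta -> Kappa
  ancestors of Kappa: {Delta, Kappa}
Path from root to Gamma: Delta -> Zeta -> Gamma
  ancestors of Gamma: {Delta, Zeta, Gamma}
Common ancestors: {Delta}
Walk up from Gamma: Gamma (not in ancestors of Kappa), Zeta (not in ancestors of Kappa), Delta (in ancestors of Kappa)
Deepest common ancestor (LCA) = Delta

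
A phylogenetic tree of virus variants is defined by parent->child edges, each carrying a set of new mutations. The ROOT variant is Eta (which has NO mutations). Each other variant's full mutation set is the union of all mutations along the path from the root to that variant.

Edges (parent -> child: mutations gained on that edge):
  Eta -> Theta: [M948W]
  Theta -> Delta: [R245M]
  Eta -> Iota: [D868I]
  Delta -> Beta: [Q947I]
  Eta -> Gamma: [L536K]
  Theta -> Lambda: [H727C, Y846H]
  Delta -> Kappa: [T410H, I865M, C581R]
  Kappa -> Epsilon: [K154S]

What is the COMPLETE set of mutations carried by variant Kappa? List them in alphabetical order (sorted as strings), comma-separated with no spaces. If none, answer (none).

Answer: C581R,I865M,M948W,R245M,T410H

Derivation:
At Eta: gained [] -> total []
At Theta: gained ['M948W'] -> total ['M948W']
At Delta: gained ['R245M'] -> total ['M948W', 'R245M']
At Kappa: gained ['T410H', 'I865M', 'C581R'] -> total ['C581R', 'I865M', 'M948W', 'R245M', 'T410H']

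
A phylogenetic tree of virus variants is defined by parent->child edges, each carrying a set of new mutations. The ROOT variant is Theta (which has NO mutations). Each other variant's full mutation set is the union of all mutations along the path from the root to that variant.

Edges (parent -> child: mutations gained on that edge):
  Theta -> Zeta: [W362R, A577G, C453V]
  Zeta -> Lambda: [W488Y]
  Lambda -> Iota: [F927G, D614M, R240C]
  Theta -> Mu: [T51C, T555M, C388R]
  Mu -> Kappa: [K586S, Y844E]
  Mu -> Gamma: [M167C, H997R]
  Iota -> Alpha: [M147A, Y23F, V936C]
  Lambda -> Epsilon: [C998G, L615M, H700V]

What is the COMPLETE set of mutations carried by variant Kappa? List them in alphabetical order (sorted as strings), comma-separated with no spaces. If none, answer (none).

Answer: C388R,K586S,T51C,T555M,Y844E

Derivation:
At Theta: gained [] -> total []
At Mu: gained ['T51C', 'T555M', 'C388R'] -> total ['C388R', 'T51C', 'T555M']
At Kappa: gained ['K586S', 'Y844E'] -> total ['C388R', 'K586S', 'T51C', 'T555M', 'Y844E']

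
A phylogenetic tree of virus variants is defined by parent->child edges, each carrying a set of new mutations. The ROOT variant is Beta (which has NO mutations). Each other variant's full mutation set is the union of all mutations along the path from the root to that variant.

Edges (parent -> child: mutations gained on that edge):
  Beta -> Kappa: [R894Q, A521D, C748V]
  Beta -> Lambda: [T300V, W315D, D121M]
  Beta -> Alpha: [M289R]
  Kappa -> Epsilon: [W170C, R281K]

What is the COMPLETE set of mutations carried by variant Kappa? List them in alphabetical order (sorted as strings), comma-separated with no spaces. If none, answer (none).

At Beta: gained [] -> total []
At Kappa: gained ['R894Q', 'A521D', 'C748V'] -> total ['A521D', 'C748V', 'R894Q']

Answer: A521D,C748V,R894Q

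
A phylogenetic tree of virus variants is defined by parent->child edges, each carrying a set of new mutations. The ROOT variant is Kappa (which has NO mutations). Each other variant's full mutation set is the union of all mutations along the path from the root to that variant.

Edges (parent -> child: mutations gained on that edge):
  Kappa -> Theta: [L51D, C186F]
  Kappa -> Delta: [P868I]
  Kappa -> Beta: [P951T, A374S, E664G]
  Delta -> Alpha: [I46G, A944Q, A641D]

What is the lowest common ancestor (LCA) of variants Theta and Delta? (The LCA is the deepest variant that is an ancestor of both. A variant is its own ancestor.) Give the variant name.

Path from root to Theta: Kappa -> Theta
  ancestors of Theta: {Kappa, Theta}
Path from root to Delta: Kappa -> Delta
  ancestors of Delta: {Kappa, Delta}
Common ancestors: {Kappa}
Walk up from Delta: Delta (not in ancestors of Theta), Kappa (in ancestors of Theta)
Deepest common ancestor (LCA) = Kappa

Answer: Kappa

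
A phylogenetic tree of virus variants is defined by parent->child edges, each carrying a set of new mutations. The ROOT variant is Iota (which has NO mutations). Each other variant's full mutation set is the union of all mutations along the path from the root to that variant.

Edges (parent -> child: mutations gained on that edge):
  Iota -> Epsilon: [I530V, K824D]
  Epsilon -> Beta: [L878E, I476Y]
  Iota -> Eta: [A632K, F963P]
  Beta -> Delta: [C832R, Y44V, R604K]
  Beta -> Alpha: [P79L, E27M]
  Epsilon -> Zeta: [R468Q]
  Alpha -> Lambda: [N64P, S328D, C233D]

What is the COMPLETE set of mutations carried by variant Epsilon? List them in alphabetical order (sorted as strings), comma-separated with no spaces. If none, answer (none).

Answer: I530V,K824D

Derivation:
At Iota: gained [] -> total []
At Epsilon: gained ['I530V', 'K824D'] -> total ['I530V', 'K824D']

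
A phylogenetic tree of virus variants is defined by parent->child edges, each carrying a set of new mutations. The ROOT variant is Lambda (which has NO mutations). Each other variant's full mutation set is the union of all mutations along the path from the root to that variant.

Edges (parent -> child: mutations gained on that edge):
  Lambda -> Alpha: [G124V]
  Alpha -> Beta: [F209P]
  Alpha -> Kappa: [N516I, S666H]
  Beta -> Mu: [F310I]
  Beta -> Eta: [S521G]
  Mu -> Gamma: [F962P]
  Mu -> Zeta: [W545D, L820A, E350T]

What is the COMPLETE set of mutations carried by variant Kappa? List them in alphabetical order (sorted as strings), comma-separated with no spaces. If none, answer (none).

Answer: G124V,N516I,S666H

Derivation:
At Lambda: gained [] -> total []
At Alpha: gained ['G124V'] -> total ['G124V']
At Kappa: gained ['N516I', 'S666H'] -> total ['G124V', 'N516I', 'S666H']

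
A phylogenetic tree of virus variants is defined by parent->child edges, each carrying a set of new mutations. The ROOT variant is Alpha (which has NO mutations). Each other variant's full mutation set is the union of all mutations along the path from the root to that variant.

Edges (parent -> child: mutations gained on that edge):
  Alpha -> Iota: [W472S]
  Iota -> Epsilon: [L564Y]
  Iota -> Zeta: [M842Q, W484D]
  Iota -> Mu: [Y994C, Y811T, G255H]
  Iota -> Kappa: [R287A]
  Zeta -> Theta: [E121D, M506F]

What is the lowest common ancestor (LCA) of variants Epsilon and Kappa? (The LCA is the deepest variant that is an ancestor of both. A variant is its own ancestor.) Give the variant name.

Path from root to Epsilon: Alpha -> Iota -> Epsilon
  ancestors of Epsilon: {Alpha, Iota, Epsilon}
Path from root to Kappa: Alpha -> Iota -> Kappa
  ancestors of Kappa: {Alpha, Iota, Kappa}
Common ancestors: {Alpha, Iota}
Walk up from Kappa: Kappa (not in ancestors of Epsilon), Iota (in ancestors of Epsilon), Alpha (in ancestors of Epsilon)
Deepest common ancestor (LCA) = Iota

Answer: Iota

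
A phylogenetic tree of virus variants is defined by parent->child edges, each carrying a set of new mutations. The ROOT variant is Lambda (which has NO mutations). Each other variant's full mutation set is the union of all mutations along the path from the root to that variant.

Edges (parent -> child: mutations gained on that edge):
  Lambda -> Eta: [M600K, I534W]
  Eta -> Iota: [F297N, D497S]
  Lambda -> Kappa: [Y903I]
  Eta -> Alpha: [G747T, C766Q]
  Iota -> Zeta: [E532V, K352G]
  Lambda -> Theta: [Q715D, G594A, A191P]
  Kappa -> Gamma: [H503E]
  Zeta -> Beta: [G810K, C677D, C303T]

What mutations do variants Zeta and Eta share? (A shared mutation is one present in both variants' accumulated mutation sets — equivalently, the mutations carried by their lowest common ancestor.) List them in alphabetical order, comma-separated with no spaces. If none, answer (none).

Accumulating mutations along path to Zeta:
  At Lambda: gained [] -> total []
  At Eta: gained ['M600K', 'I534W'] -> total ['I534W', 'M600K']
  At Iota: gained ['F297N', 'D497S'] -> total ['D497S', 'F297N', 'I534W', 'M600K']
  At Zeta: gained ['E532V', 'K352G'] -> total ['D497S', 'E532V', 'F297N', 'I534W', 'K352G', 'M600K']
Mutations(Zeta) = ['D497S', 'E532V', 'F297N', 'I534W', 'K352G', 'M600K']
Accumulating mutations along path to Eta:
  At Lambda: gained [] -> total []
  At Eta: gained ['M600K', 'I534W'] -> total ['I534W', 'M600K']
Mutations(Eta) = ['I534W', 'M600K']
Intersection: ['D497S', 'E532V', 'F297N', 'I534W', 'K352G', 'M600K'] ∩ ['I534W', 'M600K'] = ['I534W', 'M600K']

Answer: I534W,M600K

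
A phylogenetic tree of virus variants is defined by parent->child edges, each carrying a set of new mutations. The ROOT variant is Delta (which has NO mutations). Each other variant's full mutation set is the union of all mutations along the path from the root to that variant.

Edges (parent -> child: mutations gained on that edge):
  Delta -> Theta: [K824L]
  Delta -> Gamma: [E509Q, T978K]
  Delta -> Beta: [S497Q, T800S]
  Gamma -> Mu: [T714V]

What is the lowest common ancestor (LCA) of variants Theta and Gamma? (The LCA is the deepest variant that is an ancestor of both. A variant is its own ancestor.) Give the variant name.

Path from root to Theta: Delta -> Theta
  ancestors of Theta: {Delta, Theta}
Path from root to Gamma: Delta -> Gamma
  ancestors of Gamma: {Delta, Gamma}
Common ancestors: {Delta}
Walk up from Gamma: Gamma (not in ancestors of Theta), Delta (in ancestors of Theta)
Deepest common ancestor (LCA) = Delta

Answer: Delta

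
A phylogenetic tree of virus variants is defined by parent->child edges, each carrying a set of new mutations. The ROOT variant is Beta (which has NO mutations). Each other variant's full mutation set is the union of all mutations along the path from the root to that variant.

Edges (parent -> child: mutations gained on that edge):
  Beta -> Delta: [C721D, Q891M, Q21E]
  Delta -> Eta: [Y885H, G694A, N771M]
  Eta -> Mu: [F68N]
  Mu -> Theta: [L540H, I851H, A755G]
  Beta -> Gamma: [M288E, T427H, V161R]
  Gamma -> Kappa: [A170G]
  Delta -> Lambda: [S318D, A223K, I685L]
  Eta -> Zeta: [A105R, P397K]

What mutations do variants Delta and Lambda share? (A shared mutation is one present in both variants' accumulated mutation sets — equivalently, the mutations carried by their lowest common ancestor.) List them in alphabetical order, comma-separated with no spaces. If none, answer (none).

Answer: C721D,Q21E,Q891M

Derivation:
Accumulating mutations along path to Delta:
  At Beta: gained [] -> total []
  At Delta: gained ['C721D', 'Q891M', 'Q21E'] -> total ['C721D', 'Q21E', 'Q891M']
Mutations(Delta) = ['C721D', 'Q21E', 'Q891M']
Accumulating mutations along path to Lambda:
  At Beta: gained [] -> total []
  At Delta: gained ['C721D', 'Q891M', 'Q21E'] -> total ['C721D', 'Q21E', 'Q891M']
  At Lambda: gained ['S318D', 'A223K', 'I685L'] -> total ['A223K', 'C721D', 'I685L', 'Q21E', 'Q891M', 'S318D']
Mutations(Lambda) = ['A223K', 'C721D', 'I685L', 'Q21E', 'Q891M', 'S318D']
Intersection: ['C721D', 'Q21E', 'Q891M'] ∩ ['A223K', 'C721D', 'I685L', 'Q21E', 'Q891M', 'S318D'] = ['C721D', 'Q21E', 'Q891M']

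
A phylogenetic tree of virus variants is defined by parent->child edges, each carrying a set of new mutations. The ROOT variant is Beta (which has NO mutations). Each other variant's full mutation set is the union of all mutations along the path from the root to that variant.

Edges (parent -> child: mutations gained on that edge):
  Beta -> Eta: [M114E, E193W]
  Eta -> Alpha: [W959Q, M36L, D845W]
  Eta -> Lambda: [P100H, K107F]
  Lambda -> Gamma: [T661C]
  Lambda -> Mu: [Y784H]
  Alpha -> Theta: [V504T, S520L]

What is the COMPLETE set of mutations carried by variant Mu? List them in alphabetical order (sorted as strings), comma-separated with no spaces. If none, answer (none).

Answer: E193W,K107F,M114E,P100H,Y784H

Derivation:
At Beta: gained [] -> total []
At Eta: gained ['M114E', 'E193W'] -> total ['E193W', 'M114E']
At Lambda: gained ['P100H', 'K107F'] -> total ['E193W', 'K107F', 'M114E', 'P100H']
At Mu: gained ['Y784H'] -> total ['E193W', 'K107F', 'M114E', 'P100H', 'Y784H']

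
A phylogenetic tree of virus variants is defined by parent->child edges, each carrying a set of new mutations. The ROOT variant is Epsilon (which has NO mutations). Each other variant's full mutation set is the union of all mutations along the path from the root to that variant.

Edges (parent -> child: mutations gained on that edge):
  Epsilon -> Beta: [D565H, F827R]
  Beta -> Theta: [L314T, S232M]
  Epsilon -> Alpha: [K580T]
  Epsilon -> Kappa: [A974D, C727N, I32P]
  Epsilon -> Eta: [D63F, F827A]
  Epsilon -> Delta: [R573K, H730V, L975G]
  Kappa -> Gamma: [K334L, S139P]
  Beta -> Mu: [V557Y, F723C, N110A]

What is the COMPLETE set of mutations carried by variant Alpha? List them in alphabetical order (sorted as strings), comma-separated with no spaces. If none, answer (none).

At Epsilon: gained [] -> total []
At Alpha: gained ['K580T'] -> total ['K580T']

Answer: K580T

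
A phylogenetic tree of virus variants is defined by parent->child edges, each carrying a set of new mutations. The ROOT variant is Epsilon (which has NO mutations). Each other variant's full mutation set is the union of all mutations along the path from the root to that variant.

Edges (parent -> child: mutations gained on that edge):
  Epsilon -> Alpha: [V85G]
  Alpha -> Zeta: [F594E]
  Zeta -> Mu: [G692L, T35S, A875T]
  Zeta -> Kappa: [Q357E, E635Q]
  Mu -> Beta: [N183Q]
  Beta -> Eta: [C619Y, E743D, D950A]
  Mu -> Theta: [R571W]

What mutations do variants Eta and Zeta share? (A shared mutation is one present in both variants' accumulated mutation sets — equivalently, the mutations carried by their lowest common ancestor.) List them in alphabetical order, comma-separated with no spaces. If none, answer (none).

Accumulating mutations along path to Eta:
  At Epsilon: gained [] -> total []
  At Alpha: gained ['V85G'] -> total ['V85G']
  At Zeta: gained ['F594E'] -> total ['F594E', 'V85G']
  At Mu: gained ['G692L', 'T35S', 'A875T'] -> total ['A875T', 'F594E', 'G692L', 'T35S', 'V85G']
  At Beta: gained ['N183Q'] -> total ['A875T', 'F594E', 'G692L', 'N183Q', 'T35S', 'V85G']
  At Eta: gained ['C619Y', 'E743D', 'D950A'] -> total ['A875T', 'C619Y', 'D950A', 'E743D', 'F594E', 'G692L', 'N183Q', 'T35S', 'V85G']
Mutations(Eta) = ['A875T', 'C619Y', 'D950A', 'E743D', 'F594E', 'G692L', 'N183Q', 'T35S', 'V85G']
Accumulating mutations along path to Zeta:
  At Epsilon: gained [] -> total []
  At Alpha: gained ['V85G'] -> total ['V85G']
  At Zeta: gained ['F594E'] -> total ['F594E', 'V85G']
Mutations(Zeta) = ['F594E', 'V85G']
Intersection: ['A875T', 'C619Y', 'D950A', 'E743D', 'F594E', 'G692L', 'N183Q', 'T35S', 'V85G'] ∩ ['F594E', 'V85G'] = ['F594E', 'V85G']

Answer: F594E,V85G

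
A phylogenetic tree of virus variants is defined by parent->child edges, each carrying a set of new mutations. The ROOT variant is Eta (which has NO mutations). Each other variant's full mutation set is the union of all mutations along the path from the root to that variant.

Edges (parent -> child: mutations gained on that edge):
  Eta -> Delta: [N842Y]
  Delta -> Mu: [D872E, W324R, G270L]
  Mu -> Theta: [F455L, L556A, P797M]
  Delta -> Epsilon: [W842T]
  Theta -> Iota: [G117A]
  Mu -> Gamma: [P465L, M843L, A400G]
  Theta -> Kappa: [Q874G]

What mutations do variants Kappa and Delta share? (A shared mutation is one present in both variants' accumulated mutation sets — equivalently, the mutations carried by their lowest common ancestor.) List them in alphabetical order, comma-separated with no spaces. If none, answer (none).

Accumulating mutations along path to Kappa:
  At Eta: gained [] -> total []
  At Delta: gained ['N842Y'] -> total ['N842Y']
  At Mu: gained ['D872E', 'W324R', 'G270L'] -> total ['D872E', 'G270L', 'N842Y', 'W324R']
  At Theta: gained ['F455L', 'L556A', 'P797M'] -> total ['D872E', 'F455L', 'G270L', 'L556A', 'N842Y', 'P797M', 'W324R']
  At Kappa: gained ['Q874G'] -> total ['D872E', 'F455L', 'G270L', 'L556A', 'N842Y', 'P797M', 'Q874G', 'W324R']
Mutations(Kappa) = ['D872E', 'F455L', 'G270L', 'L556A', 'N842Y', 'P797M', 'Q874G', 'W324R']
Accumulating mutations along path to Delta:
  At Eta: gained [] -> total []
  At Delta: gained ['N842Y'] -> total ['N842Y']
Mutations(Delta) = ['N842Y']
Intersection: ['D872E', 'F455L', 'G270L', 'L556A', 'N842Y', 'P797M', 'Q874G', 'W324R'] ∩ ['N842Y'] = ['N842Y']

Answer: N842Y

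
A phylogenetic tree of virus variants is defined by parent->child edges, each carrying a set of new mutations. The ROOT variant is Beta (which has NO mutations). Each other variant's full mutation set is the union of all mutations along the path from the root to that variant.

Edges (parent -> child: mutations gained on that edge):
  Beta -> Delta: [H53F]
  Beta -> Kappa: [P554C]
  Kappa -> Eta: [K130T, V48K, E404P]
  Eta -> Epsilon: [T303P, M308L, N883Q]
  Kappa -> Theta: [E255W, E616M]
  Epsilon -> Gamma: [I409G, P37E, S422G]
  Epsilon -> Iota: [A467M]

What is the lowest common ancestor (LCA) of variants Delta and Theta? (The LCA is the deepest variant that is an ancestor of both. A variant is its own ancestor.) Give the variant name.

Answer: Beta

Derivation:
Path from root to Delta: Beta -> Delta
  ancestors of Delta: {Beta, Delta}
Path from root to Theta: Beta -> Kappa -> Theta
  ancestors of Theta: {Beta, Kappa, Theta}
Common ancestors: {Beta}
Walk up from Theta: Theta (not in ancestors of Delta), Kappa (not in ancestors of Delta), Beta (in ancestors of Delta)
Deepest common ancestor (LCA) = Beta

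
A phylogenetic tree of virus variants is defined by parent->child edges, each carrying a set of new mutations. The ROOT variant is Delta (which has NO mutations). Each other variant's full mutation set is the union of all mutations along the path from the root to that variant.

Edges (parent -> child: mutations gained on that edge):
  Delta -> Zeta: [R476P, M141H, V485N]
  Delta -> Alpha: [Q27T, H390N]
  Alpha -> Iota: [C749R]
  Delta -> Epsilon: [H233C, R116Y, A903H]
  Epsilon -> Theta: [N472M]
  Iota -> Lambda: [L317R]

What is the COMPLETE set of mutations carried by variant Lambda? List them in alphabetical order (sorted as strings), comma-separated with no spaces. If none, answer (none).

At Delta: gained [] -> total []
At Alpha: gained ['Q27T', 'H390N'] -> total ['H390N', 'Q27T']
At Iota: gained ['C749R'] -> total ['C749R', 'H390N', 'Q27T']
At Lambda: gained ['L317R'] -> total ['C749R', 'H390N', 'L317R', 'Q27T']

Answer: C749R,H390N,L317R,Q27T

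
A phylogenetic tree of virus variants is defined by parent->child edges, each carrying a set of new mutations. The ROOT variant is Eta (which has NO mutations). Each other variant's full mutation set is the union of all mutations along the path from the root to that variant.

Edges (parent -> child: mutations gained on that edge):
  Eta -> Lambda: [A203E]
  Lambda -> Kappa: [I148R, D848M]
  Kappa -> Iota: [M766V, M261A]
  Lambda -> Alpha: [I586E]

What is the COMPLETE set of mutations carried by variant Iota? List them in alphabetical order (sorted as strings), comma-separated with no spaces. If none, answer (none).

At Eta: gained [] -> total []
At Lambda: gained ['A203E'] -> total ['A203E']
At Kappa: gained ['I148R', 'D848M'] -> total ['A203E', 'D848M', 'I148R']
At Iota: gained ['M766V', 'M261A'] -> total ['A203E', 'D848M', 'I148R', 'M261A', 'M766V']

Answer: A203E,D848M,I148R,M261A,M766V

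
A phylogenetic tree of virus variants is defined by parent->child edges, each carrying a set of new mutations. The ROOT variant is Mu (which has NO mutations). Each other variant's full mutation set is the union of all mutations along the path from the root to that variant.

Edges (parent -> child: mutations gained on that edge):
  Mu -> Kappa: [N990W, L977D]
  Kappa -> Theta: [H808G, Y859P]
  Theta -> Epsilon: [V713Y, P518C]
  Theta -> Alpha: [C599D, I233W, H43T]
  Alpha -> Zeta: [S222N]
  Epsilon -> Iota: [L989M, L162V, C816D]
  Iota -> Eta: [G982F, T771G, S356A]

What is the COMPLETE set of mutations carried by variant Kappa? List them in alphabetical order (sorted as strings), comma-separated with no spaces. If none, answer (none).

Answer: L977D,N990W

Derivation:
At Mu: gained [] -> total []
At Kappa: gained ['N990W', 'L977D'] -> total ['L977D', 'N990W']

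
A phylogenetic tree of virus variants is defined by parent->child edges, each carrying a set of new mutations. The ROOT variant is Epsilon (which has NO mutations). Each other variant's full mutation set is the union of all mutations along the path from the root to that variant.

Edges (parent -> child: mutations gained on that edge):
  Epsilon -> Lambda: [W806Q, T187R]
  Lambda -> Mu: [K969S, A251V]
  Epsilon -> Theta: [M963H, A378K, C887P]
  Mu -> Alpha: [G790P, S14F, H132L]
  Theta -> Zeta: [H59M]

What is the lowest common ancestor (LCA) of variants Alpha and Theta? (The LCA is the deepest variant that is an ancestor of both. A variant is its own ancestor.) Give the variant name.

Path from root to Alpha: Epsilon -> Lambda -> Mu -> Alpha
  ancestors of Alpha: {Epsilon, Lambda, Mu, Alpha}
Path from root to Theta: Epsilon -> Theta
  ancestors of Theta: {Epsilon, Theta}
Common ancestors: {Epsilon}
Walk up from Theta: Theta (not in ancestors of Alpha), Epsilon (in ancestors of Alpha)
Deepest common ancestor (LCA) = Epsilon

Answer: Epsilon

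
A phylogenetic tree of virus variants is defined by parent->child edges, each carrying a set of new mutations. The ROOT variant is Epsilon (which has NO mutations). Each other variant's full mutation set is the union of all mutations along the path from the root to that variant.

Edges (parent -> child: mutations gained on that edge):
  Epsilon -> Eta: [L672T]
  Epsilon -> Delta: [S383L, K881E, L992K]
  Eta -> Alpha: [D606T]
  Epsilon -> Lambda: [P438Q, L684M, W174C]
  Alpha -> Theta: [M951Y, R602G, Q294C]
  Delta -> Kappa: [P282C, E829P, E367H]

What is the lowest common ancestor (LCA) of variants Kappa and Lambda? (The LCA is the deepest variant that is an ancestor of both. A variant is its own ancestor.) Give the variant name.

Answer: Epsilon

Derivation:
Path from root to Kappa: Epsilon -> Delta -> Kappa
  ancestors of Kappa: {Epsilon, Delta, Kappa}
Path from root to Lambda: Epsilon -> Lambda
  ancestors of Lambda: {Epsilon, Lambda}
Common ancestors: {Epsilon}
Walk up from Lambda: Lambda (not in ancestors of Kappa), Epsilon (in ancestors of Kappa)
Deepest common ancestor (LCA) = Epsilon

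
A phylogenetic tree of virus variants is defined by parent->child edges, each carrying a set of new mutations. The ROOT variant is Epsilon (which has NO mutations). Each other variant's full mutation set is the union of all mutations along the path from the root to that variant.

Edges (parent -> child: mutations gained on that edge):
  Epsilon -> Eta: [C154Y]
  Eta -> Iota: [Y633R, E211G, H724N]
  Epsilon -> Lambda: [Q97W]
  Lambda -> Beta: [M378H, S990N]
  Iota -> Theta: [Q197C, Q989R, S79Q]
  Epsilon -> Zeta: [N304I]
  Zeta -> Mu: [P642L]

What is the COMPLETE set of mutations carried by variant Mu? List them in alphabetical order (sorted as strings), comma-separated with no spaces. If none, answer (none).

At Epsilon: gained [] -> total []
At Zeta: gained ['N304I'] -> total ['N304I']
At Mu: gained ['P642L'] -> total ['N304I', 'P642L']

Answer: N304I,P642L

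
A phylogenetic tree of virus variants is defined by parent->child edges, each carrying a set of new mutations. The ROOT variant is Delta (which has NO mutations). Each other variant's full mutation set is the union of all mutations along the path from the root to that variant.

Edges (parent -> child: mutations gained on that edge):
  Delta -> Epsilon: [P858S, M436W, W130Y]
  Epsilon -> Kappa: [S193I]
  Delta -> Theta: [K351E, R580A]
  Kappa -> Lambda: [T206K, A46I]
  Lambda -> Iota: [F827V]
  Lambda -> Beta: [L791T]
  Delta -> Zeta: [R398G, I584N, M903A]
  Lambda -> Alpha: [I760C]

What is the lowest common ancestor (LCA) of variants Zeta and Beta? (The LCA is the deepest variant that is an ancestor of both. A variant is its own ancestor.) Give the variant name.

Path from root to Zeta: Delta -> Zeta
  ancestors of Zeta: {Delta, Zeta}
Path from root to Beta: Delta -> Epsilon -> Kappa -> Lambda -> Beta
  ancestors of Beta: {Delta, Epsilon, Kappa, Lambda, Beta}
Common ancestors: {Delta}
Walk up from Beta: Beta (not in ancestors of Zeta), Lambda (not in ancestors of Zeta), Kappa (not in ancestors of Zeta), Epsilon (not in ancestors of Zeta), Delta (in ancestors of Zeta)
Deepest common ancestor (LCA) = Delta

Answer: Delta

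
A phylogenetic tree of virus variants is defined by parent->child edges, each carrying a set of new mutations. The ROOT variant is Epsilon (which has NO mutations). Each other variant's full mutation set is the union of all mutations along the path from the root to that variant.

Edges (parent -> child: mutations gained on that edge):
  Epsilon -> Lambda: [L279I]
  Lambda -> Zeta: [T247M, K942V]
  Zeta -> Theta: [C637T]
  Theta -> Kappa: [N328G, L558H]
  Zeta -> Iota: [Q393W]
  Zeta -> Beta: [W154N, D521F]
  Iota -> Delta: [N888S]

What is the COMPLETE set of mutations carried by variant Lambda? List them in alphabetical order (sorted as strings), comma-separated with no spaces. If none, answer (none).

At Epsilon: gained [] -> total []
At Lambda: gained ['L279I'] -> total ['L279I']

Answer: L279I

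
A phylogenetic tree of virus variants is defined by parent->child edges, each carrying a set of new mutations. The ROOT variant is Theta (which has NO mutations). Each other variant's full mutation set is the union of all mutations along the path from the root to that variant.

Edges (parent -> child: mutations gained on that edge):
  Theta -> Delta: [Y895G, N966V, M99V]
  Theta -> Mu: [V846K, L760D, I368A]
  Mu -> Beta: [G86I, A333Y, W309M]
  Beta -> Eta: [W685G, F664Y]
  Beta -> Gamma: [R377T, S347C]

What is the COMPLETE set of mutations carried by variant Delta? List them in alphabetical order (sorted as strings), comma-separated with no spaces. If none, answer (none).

At Theta: gained [] -> total []
At Delta: gained ['Y895G', 'N966V', 'M99V'] -> total ['M99V', 'N966V', 'Y895G']

Answer: M99V,N966V,Y895G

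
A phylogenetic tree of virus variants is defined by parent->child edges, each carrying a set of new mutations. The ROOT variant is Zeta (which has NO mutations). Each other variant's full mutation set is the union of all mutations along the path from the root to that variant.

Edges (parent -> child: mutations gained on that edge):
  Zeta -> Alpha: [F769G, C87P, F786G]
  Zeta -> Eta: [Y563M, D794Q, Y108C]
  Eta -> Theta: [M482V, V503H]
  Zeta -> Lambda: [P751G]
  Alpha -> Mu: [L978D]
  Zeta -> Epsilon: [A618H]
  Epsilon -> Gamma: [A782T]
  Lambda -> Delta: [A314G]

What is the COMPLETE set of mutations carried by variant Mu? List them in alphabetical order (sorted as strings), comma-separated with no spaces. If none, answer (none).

Answer: C87P,F769G,F786G,L978D

Derivation:
At Zeta: gained [] -> total []
At Alpha: gained ['F769G', 'C87P', 'F786G'] -> total ['C87P', 'F769G', 'F786G']
At Mu: gained ['L978D'] -> total ['C87P', 'F769G', 'F786G', 'L978D']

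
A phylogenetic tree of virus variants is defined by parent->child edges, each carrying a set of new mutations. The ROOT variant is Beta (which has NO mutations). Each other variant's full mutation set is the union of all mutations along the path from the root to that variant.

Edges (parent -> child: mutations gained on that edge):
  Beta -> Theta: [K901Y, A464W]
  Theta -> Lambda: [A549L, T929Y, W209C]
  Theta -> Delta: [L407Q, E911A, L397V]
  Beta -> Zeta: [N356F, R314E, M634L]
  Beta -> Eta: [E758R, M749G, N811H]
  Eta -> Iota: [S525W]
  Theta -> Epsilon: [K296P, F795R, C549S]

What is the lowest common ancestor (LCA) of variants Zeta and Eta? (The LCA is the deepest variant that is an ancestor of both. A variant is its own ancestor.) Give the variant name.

Path from root to Zeta: Beta -> Zeta
  ancestors of Zeta: {Beta, Zeta}
Path from root to Eta: Beta -> Eta
  ancestors of Eta: {Beta, Eta}
Common ancestors: {Beta}
Walk up from Eta: Eta (not in ancestors of Zeta), Beta (in ancestors of Zeta)
Deepest common ancestor (LCA) = Beta

Answer: Beta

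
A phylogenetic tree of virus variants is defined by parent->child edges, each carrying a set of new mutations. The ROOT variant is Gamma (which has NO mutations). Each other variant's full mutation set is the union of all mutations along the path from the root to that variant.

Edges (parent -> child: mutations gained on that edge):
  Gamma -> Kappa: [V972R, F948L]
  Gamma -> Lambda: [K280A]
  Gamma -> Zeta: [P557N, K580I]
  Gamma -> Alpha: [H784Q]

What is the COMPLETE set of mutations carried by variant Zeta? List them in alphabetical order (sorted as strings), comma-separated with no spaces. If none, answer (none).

At Gamma: gained [] -> total []
At Zeta: gained ['P557N', 'K580I'] -> total ['K580I', 'P557N']

Answer: K580I,P557N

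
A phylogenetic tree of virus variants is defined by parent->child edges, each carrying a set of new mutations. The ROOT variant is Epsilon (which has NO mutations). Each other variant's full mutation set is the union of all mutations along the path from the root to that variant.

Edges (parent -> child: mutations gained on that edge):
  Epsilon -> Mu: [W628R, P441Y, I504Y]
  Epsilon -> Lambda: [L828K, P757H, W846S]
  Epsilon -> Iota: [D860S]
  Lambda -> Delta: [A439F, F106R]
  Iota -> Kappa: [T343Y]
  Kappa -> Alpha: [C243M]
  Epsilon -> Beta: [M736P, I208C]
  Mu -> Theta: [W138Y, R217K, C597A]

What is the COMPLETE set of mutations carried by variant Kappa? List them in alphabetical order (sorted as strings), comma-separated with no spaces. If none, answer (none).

At Epsilon: gained [] -> total []
At Iota: gained ['D860S'] -> total ['D860S']
At Kappa: gained ['T343Y'] -> total ['D860S', 'T343Y']

Answer: D860S,T343Y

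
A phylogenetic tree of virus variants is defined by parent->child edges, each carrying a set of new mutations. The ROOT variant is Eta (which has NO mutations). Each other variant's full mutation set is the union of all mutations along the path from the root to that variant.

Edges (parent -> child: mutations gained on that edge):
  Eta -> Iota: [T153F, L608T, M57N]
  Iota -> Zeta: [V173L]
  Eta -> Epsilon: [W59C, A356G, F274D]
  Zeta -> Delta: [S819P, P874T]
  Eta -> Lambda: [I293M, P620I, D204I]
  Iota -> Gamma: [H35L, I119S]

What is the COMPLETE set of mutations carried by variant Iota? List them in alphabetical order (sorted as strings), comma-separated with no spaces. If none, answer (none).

Answer: L608T,M57N,T153F

Derivation:
At Eta: gained [] -> total []
At Iota: gained ['T153F', 'L608T', 'M57N'] -> total ['L608T', 'M57N', 'T153F']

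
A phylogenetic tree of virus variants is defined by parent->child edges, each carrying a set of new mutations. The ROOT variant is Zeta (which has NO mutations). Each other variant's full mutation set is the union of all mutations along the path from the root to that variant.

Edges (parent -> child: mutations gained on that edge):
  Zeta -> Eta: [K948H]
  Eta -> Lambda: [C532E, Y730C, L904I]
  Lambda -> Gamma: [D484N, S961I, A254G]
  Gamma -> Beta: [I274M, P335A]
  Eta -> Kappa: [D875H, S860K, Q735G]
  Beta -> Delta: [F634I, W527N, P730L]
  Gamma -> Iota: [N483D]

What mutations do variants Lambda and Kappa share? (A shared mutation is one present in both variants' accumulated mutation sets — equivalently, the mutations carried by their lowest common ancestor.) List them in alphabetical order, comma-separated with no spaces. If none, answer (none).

Answer: K948H

Derivation:
Accumulating mutations along path to Lambda:
  At Zeta: gained [] -> total []
  At Eta: gained ['K948H'] -> total ['K948H']
  At Lambda: gained ['C532E', 'Y730C', 'L904I'] -> total ['C532E', 'K948H', 'L904I', 'Y730C']
Mutations(Lambda) = ['C532E', 'K948H', 'L904I', 'Y730C']
Accumulating mutations along path to Kappa:
  At Zeta: gained [] -> total []
  At Eta: gained ['K948H'] -> total ['K948H']
  At Kappa: gained ['D875H', 'S860K', 'Q735G'] -> total ['D875H', 'K948H', 'Q735G', 'S860K']
Mutations(Kappa) = ['D875H', 'K948H', 'Q735G', 'S860K']
Intersection: ['C532E', 'K948H', 'L904I', 'Y730C'] ∩ ['D875H', 'K948H', 'Q735G', 'S860K'] = ['K948H']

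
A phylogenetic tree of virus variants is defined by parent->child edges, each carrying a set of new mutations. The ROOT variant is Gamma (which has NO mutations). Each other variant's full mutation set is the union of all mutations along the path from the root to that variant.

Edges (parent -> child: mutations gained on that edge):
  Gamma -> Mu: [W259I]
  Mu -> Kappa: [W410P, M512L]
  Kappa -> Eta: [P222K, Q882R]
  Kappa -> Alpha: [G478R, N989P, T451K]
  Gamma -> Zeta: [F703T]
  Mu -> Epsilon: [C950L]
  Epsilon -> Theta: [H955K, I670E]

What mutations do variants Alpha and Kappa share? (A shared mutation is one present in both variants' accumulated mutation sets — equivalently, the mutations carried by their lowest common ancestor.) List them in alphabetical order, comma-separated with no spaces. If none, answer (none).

Accumulating mutations along path to Alpha:
  At Gamma: gained [] -> total []
  At Mu: gained ['W259I'] -> total ['W259I']
  At Kappa: gained ['W410P', 'M512L'] -> total ['M512L', 'W259I', 'W410P']
  At Alpha: gained ['G478R', 'N989P', 'T451K'] -> total ['G478R', 'M512L', 'N989P', 'T451K', 'W259I', 'W410P']
Mutations(Alpha) = ['G478R', 'M512L', 'N989P', 'T451K', 'W259I', 'W410P']
Accumulating mutations along path to Kappa:
  At Gamma: gained [] -> total []
  At Mu: gained ['W259I'] -> total ['W259I']
  At Kappa: gained ['W410P', 'M512L'] -> total ['M512L', 'W259I', 'W410P']
Mutations(Kappa) = ['M512L', 'W259I', 'W410P']
Intersection: ['G478R', 'M512L', 'N989P', 'T451K', 'W259I', 'W410P'] ∩ ['M512L', 'W259I', 'W410P'] = ['M512L', 'W259I', 'W410P']

Answer: M512L,W259I,W410P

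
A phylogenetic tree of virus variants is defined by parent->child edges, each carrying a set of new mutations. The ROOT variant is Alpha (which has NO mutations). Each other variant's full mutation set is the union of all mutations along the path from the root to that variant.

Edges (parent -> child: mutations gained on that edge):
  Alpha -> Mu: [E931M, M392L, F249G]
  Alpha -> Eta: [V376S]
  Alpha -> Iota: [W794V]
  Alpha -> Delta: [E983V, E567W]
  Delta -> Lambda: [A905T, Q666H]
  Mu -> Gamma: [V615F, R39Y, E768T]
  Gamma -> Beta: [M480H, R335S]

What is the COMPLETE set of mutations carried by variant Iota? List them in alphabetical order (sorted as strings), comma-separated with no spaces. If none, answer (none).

Answer: W794V

Derivation:
At Alpha: gained [] -> total []
At Iota: gained ['W794V'] -> total ['W794V']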